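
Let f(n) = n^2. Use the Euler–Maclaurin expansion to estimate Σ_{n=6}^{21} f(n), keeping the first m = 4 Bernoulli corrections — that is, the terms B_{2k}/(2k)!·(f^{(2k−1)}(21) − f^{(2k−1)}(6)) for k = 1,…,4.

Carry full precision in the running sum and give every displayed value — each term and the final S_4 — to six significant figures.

S_4 ≈ 3256.00

Integral: ∫_6^21 x^2 dx = 3015.00.
Boundary: ½(f(6) + f(21)) = ½(36.0000 + 441.000) = 238.500.
So far: 3253.50.
k=1: B_{2}/(2)! × [f^{(1)}(21) − f^{(1)}(6)] = 1/12 × (42.0000 − 12.0000) = 2.50000.
Partial sum through k=1: 3256.00.
k=2: B_{4}/(4)! × [f^{(3)}(21) − f^{(3)}(6)] = −1/720 × (0.00000 − 0.00000) = 0.00000.
Partial sum through k=2: 3256.00.
k=3: B_{6}/(6)! × [f^{(5)}(21) − f^{(5)}(6)] = 1/30240 × (0.00000 − 0.00000) = 0.00000.
Partial sum through k=3: 3256.00.
k=4: B_{8}/(8)! × [f^{(7)}(21) − f^{(7)}(6)] = −1/1209600 × (0.00000 − 0.00000) = 0.00000.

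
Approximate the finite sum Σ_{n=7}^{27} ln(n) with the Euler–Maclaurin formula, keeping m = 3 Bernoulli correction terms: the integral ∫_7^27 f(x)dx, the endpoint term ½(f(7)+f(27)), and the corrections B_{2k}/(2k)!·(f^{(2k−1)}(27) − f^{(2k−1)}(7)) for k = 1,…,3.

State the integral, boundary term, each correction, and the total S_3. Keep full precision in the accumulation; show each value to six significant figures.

S_3 ≈ 57.9783

Integral: ∫_7^27 ln(x) dx = 55.3662.
Endpoint term: (f(7) + f(27))/2 = (1.94591 + 3.29584)/2 = 2.62087.
So far: 57.9871.
k=1: B_{2}/(2)! × [f^{(1)}(27) − f^{(1)}(7)] = 1/12 × (0.0370370 − 0.142857) = -0.00881834.
Partial sum through k=1: 57.9783.
k=2: B_{4}/(4)! × [f^{(3)}(27) − f^{(3)}(7)] = −1/720 × (0.000101611 − 0.00583090) = 7.95735e-06.
Partial sum through k=2: 57.9783.
k=3: B_{6}/(6)! × [f^{(5)}(27) − f^{(5)}(7)] = 1/30240 × (1.67260e-06 − 0.00142798) = -4.71661e-08.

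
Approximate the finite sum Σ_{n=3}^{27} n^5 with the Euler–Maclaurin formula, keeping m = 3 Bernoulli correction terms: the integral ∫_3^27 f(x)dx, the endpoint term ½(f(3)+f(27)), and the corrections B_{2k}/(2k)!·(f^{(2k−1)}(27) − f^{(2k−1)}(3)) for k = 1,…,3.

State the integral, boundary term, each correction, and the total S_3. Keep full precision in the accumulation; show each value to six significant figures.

S_3 ≈ 7.19659e+07

The integral term ∫_3^27 x^5 dx = 6.45700e+07.
Boundary: ½(f(3) + f(27)) = ½(243.000 + 1.43489e+07) = 7.17458e+06.
Integral + boundary = 7.17445e+07.
k=1: B_{2}/(2)! × [f^{(1)}(27) − f^{(1)}(3)] = 1/12 × (2.65720e+06 − 405.000) = 221400.
Running total after k=1: 7.19659e+07.
k=2: B_{4}/(4)! × [f^{(3)}(27) − f^{(3)}(3)] = −1/720 × (43740.0 − 540.000) = -60.0000.
Running total after k=2: 7.19659e+07.
k=3: B_{6}/(6)! × [f^{(5)}(27) − f^{(5)}(3)] = 1/30240 × (120.000 − 120.000) = 0.00000.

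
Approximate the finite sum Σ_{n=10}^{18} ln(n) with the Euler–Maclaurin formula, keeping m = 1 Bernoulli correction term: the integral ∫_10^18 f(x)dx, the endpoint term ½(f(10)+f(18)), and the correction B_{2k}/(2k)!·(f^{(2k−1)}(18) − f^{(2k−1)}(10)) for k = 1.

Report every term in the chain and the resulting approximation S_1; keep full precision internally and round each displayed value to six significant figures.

S_1 ≈ 23.5936

∫_10^18 ln(x) dx evaluates to 21.0008.
½[f(10) + f(18)] = ½[2.30259 + 2.89037] = 2.59648.
So far: 23.5973.
k=1: B_{2}/(2)! × [f^{(1)}(18) − f^{(1)}(10)] = 1/12 × (0.0555556 − 0.100000) = -0.00370370.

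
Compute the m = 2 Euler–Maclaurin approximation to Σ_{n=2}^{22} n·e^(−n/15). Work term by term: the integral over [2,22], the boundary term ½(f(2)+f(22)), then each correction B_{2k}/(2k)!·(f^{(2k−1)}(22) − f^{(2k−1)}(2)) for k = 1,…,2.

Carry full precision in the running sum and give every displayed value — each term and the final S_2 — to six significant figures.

The integral term ∫_2^22 x·e^(−x/15) dx = 95.1345.
Endpoint term: (f(2) + f(22))/2 = (1.75035 + 5.07525)/2 = 3.41280.
Integral + boundary = 98.5473.
Correction k=1: B_{2}/2! · (f^{(1)}(22) − f^{(1)}(2)) = 1/12 · (-0.107657 − 0.758484) = -0.0721784.
After k=1: 98.4751.
Correction k=2: B_{4}/4! · (f^{(3)}(22) − f^{(3)}(2)) = −1/720 · (0.00157213 − 0.0111504) = 1.33031e-05.

S_2 ≈ 98.4751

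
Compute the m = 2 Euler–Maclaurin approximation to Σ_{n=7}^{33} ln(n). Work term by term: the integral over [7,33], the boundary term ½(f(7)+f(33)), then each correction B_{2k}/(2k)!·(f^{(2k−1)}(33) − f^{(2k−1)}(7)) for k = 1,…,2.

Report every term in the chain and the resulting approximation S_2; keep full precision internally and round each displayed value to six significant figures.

S_2 ≈ 78.4752

Integral: ∫_7^33 ln(x) dx = 75.7634.
Endpoint term: (f(7) + f(33))/2 = (1.94591 + 3.49651)/2 = 2.72121.
So far: 78.4846.
k=1: B_{2}/(2)! × [f^{(1)}(33) − f^{(1)}(7)] = 1/12 × (0.0303030 − 0.142857) = -0.00937951.
After k=1: 78.4752.
k=2: B_{4}/(4)! × [f^{(3)}(33) − f^{(3)}(7)] = −1/720 × (5.56529e-05 − 0.00583090) = 8.02118e-06.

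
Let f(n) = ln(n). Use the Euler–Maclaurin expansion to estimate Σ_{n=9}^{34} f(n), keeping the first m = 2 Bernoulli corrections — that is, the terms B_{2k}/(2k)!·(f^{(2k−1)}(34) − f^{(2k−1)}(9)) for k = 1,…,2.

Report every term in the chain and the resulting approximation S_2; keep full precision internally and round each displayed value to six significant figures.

The integral term ∫_9^34 ln(x) dx = 75.1212.
Endpoint term: (f(9) + f(34))/2 = (2.19722 + 3.52636)/2 = 2.86179.
Integral + boundary = 77.9830.
Correction k=1: B_{2}/2! · (f^{(1)}(34) − f^{(1)}(9)) = 1/12 · (0.0294118 − 0.111111) = -0.00680828.
Running total after k=1: 77.9762.
Correction k=2: B_{4}/4! · (f^{(3)}(34) − f^{(3)}(9)) = −1/720 · (5.08854e-05 − 0.00274348) = 3.73972e-06.

S_2 ≈ 77.9762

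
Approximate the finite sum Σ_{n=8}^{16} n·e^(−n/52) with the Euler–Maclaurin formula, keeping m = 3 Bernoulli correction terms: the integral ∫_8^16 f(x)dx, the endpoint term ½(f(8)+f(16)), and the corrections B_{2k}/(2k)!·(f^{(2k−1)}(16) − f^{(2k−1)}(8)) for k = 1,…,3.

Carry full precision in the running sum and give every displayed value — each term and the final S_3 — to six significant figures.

The integral term ∫_8^16 x·e^(−x/52) dx = 75.6400.
½[f(8) + f(16)] = ½[6.85923 + 11.7623] = 9.31075.
Integral + boundary = 84.9507.
Correction k=1: B_{2}/2! · (f^{(1)}(16) − f^{(1)}(8)) = 1/12 · (0.508944 − 0.725496) = -0.0180460.
Running total after k=1: 84.9327.
Correction k=2: B_{4}/4! · (f^{(3)}(16) − f^{(3)}(8)) = −1/720 · (0.000731963 − 0.000902479) = 2.36828e-07.
Running total after k=2: 84.9327.
Correction k=3: B_{6}/6! · (f^{(5)}(16) − f^{(5)}(8)) = 1/30240 · (4.71785e-07 − 5.68289e-07) = -3.19127e-12.

S_3 ≈ 84.9327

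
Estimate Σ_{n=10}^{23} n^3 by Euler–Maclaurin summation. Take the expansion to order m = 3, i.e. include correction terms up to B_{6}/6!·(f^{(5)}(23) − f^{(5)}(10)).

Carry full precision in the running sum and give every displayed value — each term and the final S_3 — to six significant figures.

The integral term ∫_10^23 x^3 dx = 67460.2.
Boundary: ½(f(10) + f(23)) = ½(1000.00 + 12167.0) = 6583.50.
Integral + boundary = 74043.8.
Correction k=1: B_{2}/2! · (f^{(1)}(23) − f^{(1)}(10)) = 1/12 · (1587.00 − 300.000) = 107.250.
Running total after k=1: 74151.0.
Correction k=2: B_{4}/4! · (f^{(3)}(23) − f^{(3)}(10)) = −1/720 · (6.00000 − 6.00000) = 0.00000.
Running total after k=2: 74151.0.
Correction k=3: B_{6}/6! · (f^{(5)}(23) − f^{(5)}(10)) = 1/30240 · (0.00000 − 0.00000) = 0.00000.

S_3 ≈ 74151.0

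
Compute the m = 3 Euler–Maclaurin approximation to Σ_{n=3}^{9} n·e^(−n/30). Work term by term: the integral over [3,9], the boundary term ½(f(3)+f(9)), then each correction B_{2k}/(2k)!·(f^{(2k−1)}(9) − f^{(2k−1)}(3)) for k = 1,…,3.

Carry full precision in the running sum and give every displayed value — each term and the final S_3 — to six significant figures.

S_3 ≈ 33.6980

The integral term ∫_3^9 x·e^(−x/30) dx = 29.0317.
Boundary: ½(f(3) + f(9)) = ½(2.71451 + 6.66736) = 4.69094.
Integral + boundary = 33.7227.
Correction k=1: B_{2}/2! · (f^{(1)}(9) − f^{(1)}(3)) = 1/12 · (0.518573 − 0.814354) = -0.0246484.
Running total after k=1: 33.6980.
Correction k=2: B_{4}/4! · (f^{(3)}(9) − f^{(3)}(3)) = −1/720 · (0.00222245 − 0.00291559) = 9.62684e-07.
Running total after k=2: 33.6980.
Correction k=3: B_{6}/6! · (f^{(5)}(9) − f^{(5)}(3)) = 1/30240 · (4.29857e-06 − 5.47371e-06) = -3.88602e-11.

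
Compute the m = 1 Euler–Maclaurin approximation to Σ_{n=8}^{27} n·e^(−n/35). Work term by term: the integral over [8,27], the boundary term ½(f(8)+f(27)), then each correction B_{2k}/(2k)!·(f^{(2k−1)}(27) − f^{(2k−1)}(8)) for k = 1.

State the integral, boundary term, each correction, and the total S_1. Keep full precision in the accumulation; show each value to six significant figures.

S_1 ≈ 203.561

∫_8^27 x·e^(−x/35) dx evaluates to 194.178.
½[f(8) + f(27)] = ½[6.36536 + 12.4835] = 9.42443.
So far: 203.603.
Order-1 term: 1/12 · (0.105680 − 0.613802) = -0.0423435.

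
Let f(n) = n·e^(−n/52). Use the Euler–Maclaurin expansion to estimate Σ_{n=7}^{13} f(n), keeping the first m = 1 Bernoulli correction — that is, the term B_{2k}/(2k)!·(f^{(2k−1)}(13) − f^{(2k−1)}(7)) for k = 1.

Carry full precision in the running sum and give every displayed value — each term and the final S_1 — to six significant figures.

S_1 ≈ 57.3520

∫_7^13 x·e^(−x/52) dx evaluates to 49.2450.
½[f(7) + f(13)] = ½[6.11836 + 10.1244] = 8.12139.
Running total after boundary: 57.3663.
Order-1 term: 1/12 · (0.584101 − 0.756391) = -0.0143575.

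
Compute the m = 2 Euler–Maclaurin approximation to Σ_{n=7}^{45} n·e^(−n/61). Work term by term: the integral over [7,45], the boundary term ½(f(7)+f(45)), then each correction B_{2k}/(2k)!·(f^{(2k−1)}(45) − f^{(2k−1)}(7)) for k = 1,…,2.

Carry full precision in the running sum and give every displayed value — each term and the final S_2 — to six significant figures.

S_2 ≈ 620.014

Integral: ∫_7^45 x·e^(−x/61) dx = 606.189.
Boundary: ½(f(7) + f(45)) = ½(6.24110 + 21.5195) = 13.8803.
So far: 620.069.
k=1: B_{2}/(2)! × [f^{(1)}(45) − f^{(1)}(7)] = 1/12 × (0.125432 − 0.789272) = -0.0553200.
Partial sum through k=1: 620.014.
k=2: B_{4}/(4)! × [f^{(3)}(45) − f^{(3)}(7)] = −1/720 × (0.000290742 − 0.000691331) = 5.56373e-07.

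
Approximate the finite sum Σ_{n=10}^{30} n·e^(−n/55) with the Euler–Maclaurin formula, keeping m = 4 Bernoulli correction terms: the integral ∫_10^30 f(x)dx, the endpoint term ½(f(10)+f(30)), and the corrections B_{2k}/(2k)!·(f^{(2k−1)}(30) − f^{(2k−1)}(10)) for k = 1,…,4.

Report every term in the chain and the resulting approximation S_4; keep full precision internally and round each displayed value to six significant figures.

S_4 ≈ 283.966

Integral: ∫_10^30 x·e^(−x/55) dx = 271.138.
½[f(10) + f(30)] = ½[8.33753 + 17.3873] = 12.8624.
Running total after boundary: 284.001.
Correction k=1: B_{2}/2! · (f^{(1)}(30) − f^{(1)}(10)) = 1/12 · (0.263445 − 0.682161) = -0.0348931.
Partial sum through k=1: 283.966.
Correction k=2: B_{4}/4! · (f^{(3)}(30) − f^{(3)}(10)) = −1/720 · (0.000470281 − 0.000776750) = 4.25650e-07.
Partial sum through k=2: 283.966.
Correction k=3: B_{6}/6! · (f^{(5)}(30) − f^{(5)}(10)) = 1/30240 · (2.82140e-07 − 4.39005e-07) = -5.18734e-12.
Partial sum through k=3: 283.966.
Correction k=4: B_{8}/8! · (f^{(7)}(30) − f^{(7)}(10)) = −1/1209600 · (1.35146e-10 − 2.05367e-10) = 5.80531e-17.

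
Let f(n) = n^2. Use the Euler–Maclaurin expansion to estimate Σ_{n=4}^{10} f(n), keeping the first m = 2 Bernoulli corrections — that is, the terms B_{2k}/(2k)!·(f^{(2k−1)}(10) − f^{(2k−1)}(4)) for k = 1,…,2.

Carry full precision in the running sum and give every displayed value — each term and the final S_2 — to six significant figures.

∫_4^10 x^2 dx evaluates to 312.000.
Boundary: ½(f(4) + f(10)) = ½(16.0000 + 100.000) = 58.0000.
Running total after boundary: 370.000.
Order-1 term: 1/12 · (20.0000 − 8.00000) = 1.00000.
Running total after k=1: 371.000.
Order-2 term: −1/720 · (0.00000 − 0.00000) = 0.00000.

S_2 ≈ 371.000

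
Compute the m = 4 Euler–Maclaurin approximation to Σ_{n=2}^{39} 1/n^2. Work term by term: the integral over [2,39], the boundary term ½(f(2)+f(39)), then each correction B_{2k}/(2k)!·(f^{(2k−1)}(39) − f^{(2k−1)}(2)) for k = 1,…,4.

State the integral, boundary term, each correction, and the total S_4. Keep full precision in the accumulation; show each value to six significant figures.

S_4 ≈ 0.619597

The integral term ∫_2^39 1/x^2 dx = 0.474359.
Boundary: ½(f(2) + f(39)) = ½(0.250000 + 0.000657462) = 0.125329.
So far: 0.599688.
Correction k=1: B_{2}/2! · (f^{(1)}(39) − f^{(1)}(2)) = 1/12 · (-3.37160e-05 − (-0.250000)) = 0.0208305.
Partial sum through k=1: 0.620518.
Correction k=2: B_{4}/4! · (f^{(3)}(39) − f^{(3)}(2)) = −1/720 · (-2.66004e-07 − (-0.750000)) = -0.00104167.
Partial sum through k=2: 0.619477.
Correction k=3: B_{6}/6! · (f^{(5)}(39) − f^{(5)}(2)) = 1/30240 · (-5.24663e-09 − (-5.62500)) = 0.000186012.
Partial sum through k=3: 0.619663.
Correction k=4: B_{8}/8! · (f^{(7)}(39) − f^{(7)}(2)) = −1/1209600 · (-1.93170e-10 − (-78.7500)) = -6.51042e-05.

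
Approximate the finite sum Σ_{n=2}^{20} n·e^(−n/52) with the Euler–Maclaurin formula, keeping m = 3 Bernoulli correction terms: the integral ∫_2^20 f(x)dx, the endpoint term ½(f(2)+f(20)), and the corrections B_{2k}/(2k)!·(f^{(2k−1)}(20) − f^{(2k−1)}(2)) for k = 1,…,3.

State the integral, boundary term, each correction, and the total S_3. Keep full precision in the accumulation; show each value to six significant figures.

The integral term ∫_2^20 x·e^(−x/52) dx = 153.463.
Endpoint term: (f(2) + f(20))/2 = (1.92454 + 13.6142)/2 = 7.76939.
Integral + boundary = 161.233.
Order-1 term: 1/12 · (0.418900 − 0.925258) = -0.0421965.
After k=1: 161.191.
Order-2 term: −1/720 · (0.000658404 − 0.00105392) = 5.49326e-07.
After k=2: 161.191.
Order-3 term: 1/30240 · (4.29693e-07 − 6.52979e-07) = -7.38381e-12.

S_3 ≈ 161.191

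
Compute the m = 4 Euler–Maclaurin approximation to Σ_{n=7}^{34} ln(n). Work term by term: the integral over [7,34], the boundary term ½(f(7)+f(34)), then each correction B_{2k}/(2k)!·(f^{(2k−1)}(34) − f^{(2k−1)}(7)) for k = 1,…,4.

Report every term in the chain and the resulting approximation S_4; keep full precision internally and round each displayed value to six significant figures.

S_4 ≈ 82.0016

The integral term ∫_7^34 ln(x) dx = 79.2749.
Boundary: ½(f(7) + f(34)) = ½(1.94591 + 3.52636) = 2.73614.
Integral + boundary = 82.0110.
k=1: B_{2}/(2)! × [f^{(1)}(34) − f^{(1)}(7)] = 1/12 × (0.0294118 − 0.142857) = -0.00945378.
Running total after k=1: 82.0016.
k=2: B_{4}/(4)! × [f^{(3)}(34) − f^{(3)}(7)] = −1/720 × (5.08854e-05 − 0.00583090) = 8.02780e-06.
Running total after k=2: 82.0016.
k=3: B_{6}/(6)! × [f^{(5)}(34) − f^{(5)}(7)] = 1/30240 × (5.28222e-07 − 0.00142798) = -4.72040e-08.
Running total after k=3: 82.0016.
k=4: B_{8}/(8)! × [f^{(7)}(34) − f^{(7)}(7)] = −1/1209600 × (1.37082e-08 − 0.000874271) = 7.22766e-10.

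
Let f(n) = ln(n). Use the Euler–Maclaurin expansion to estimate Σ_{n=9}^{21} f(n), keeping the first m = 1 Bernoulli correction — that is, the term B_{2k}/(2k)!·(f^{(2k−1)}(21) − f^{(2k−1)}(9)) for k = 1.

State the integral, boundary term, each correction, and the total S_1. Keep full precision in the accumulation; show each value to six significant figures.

S_1 ≈ 34.7755

The integral term ∫_9^21 ln(x) dx = 32.1599.
Boundary: ½(f(9) + f(21)) = ½(2.19722 + 3.04452) = 2.62087.
Running total after boundary: 34.7808.
Order-1 term: 1/12 · (0.0476190 − 0.111111) = -0.00529101.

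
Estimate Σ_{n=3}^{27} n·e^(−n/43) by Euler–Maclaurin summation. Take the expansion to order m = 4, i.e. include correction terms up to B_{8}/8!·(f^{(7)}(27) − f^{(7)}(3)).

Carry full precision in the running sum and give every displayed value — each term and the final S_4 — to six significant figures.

S_4 ≈ 246.792

The integral term ∫_3^27 x·e^(−x/43) dx = 238.244.
½[f(3) + f(27)] = ½[2.79783 + 14.4101] = 8.60397.
So far: 246.848.
k=1: B_{2}/(2)! × [f^{(1)}(27) − f^{(1)}(3)] = 1/12 × (0.198589 − 0.867545) = -0.0557463.
Running total after k=1: 246.792.
k=2: B_{4}/(4)! × [f^{(3)}(27) − f^{(3)}(3)] = −1/720 × (0.000684697 − 0.00147797) = 1.10177e-06.
Running total after k=2: 246.792.
k=3: B_{6}/(6)! × [f^{(5)}(27) − f^{(5)}(3)] = 1/30240 × (6.82526e-07 − 1.34491e-06) = -2.19043e-11.
Running total after k=3: 246.792.
k=4: B_{8}/(8)! × [f^{(7)}(27) − f^{(7)}(3)] = −1/1209600 × (5.37991e-10 − 1.02244e-09) = 4.00503e-16.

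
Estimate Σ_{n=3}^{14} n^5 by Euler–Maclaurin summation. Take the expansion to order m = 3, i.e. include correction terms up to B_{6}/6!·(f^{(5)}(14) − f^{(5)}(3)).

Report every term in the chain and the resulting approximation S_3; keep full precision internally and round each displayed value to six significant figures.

S_3 ≈ 1.53979e+06

Integral: ∫_3^14 x^5 dx = 1.25480e+06.
Endpoint term: (f(3) + f(14))/2 = (243.000 + 537824)/2 = 269034.
So far: 1.52383e+06.
k=1: B_{2}/(2)! × [f^{(1)}(14) − f^{(1)}(3)] = 1/12 × (192080 − 405.000) = 15972.9.
After k=1: 1.53981e+06.
k=2: B_{4}/(4)! × [f^{(3)}(14) − f^{(3)}(3)] = −1/720 × (11760.0 − 540.000) = -15.5833.
After k=2: 1.53979e+06.
k=3: B_{6}/(6)! × [f^{(5)}(14) − f^{(5)}(3)] = 1/30240 × (120.000 − 120.000) = 0.00000.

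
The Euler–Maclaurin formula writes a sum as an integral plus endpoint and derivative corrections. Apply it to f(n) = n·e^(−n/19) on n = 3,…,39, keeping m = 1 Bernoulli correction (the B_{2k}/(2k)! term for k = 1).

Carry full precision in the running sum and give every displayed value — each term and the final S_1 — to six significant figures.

∫_3^39 x·e^(−x/19) dx evaluates to 215.454.
Endpoint term: (f(3) + f(39))/2 = (2.56182 + 5.00747)/2 = 3.78464.
So far: 219.238.
Order-1 term: 1/12 · (-0.135154 − 0.719107) = -0.0711884.

S_1 ≈ 219.167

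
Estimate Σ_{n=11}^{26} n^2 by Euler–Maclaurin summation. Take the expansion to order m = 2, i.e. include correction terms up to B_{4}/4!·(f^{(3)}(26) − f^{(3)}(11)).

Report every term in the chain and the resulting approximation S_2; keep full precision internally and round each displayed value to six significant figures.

∫_11^26 x^2 dx evaluates to 5415.00.
Endpoint term: (f(11) + f(26))/2 = (121.000 + 676.000)/2 = 398.500.
Integral + boundary = 5813.50.
Order-1 term: 1/12 · (52.0000 − 22.0000) = 2.50000.
After k=1: 5816.00.
Order-2 term: −1/720 · (0.00000 − 0.00000) = 0.00000.

S_2 ≈ 5816.00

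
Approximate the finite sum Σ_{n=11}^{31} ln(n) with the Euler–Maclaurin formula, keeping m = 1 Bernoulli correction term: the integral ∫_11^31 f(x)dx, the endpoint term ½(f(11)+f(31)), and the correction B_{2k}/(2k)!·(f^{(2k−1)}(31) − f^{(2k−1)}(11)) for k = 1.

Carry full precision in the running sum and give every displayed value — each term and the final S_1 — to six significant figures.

∫_11^31 ln(x) dx evaluates to 60.0768.
Boundary: ½(f(11) + f(31)) = ½(2.39790 + 3.43399) = 2.91594.
Integral + boundary = 62.9927.
Order-1 term: 1/12 · (0.0322581 − 0.0909091) = -0.00488759.

S_1 ≈ 62.9878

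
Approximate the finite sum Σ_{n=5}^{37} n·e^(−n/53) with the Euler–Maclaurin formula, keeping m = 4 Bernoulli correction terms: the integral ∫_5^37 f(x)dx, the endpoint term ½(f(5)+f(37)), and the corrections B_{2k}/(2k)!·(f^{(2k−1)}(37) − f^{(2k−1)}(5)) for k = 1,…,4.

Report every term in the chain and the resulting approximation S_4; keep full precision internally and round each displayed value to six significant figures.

S_4 ≈ 435.497

∫_5^37 x·e^(−x/53) dx evaluates to 424.074.
Endpoint term: (f(5) + f(37))/2 = (4.54987 + 18.4084)/2 = 11.4791.
So far: 435.553.
k=1: B_{2}/(2)! × [f^{(1)}(37) − f^{(1)}(5)] = 1/12 × (0.150196 − 0.824127) = -0.0561610.
Running total after k=1: 435.497.
k=2: B_{4}/(4)! × [f^{(3)}(37) − f^{(3)}(5)] = −1/720 × (0.000407705 − 0.000941287) = 7.41086e-07.
Running total after k=2: 435.497.
k=3: B_{6}/(6)! × [f^{(5)}(37) − f^{(5)}(5)] = 1/30240 × (2.71249e-07 − 5.65748e-07) = -9.73870e-12.
Running total after k=3: 435.497.
k=4: B_{8}/(8)! × [f^{(7)}(37) − f^{(7)}(5)] = −1/1209600 × (1.41458e-10 − 2.83517e-10) = 1.17442e-16.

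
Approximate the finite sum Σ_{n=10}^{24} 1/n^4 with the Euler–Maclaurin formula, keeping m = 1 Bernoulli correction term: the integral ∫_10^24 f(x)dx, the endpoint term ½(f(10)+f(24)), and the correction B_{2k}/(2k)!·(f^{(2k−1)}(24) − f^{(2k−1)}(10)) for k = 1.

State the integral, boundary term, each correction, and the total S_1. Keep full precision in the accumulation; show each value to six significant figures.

∫_10^24 1/x^4 dx evaluates to 0.000309221.
Boundary: ½(f(10) + f(24)) = ½(0.000100000 + 3.01408e-06) = 5.15070e-05.
So far: 0.000360728.
k=1: B_{2}/(2)! × [f^{(1)}(24) − f^{(1)}(10)] = 1/12 × (-5.02347e-07 − (-4.00000e-05)) = 3.29147e-06.

S_1 ≈ 0.000364019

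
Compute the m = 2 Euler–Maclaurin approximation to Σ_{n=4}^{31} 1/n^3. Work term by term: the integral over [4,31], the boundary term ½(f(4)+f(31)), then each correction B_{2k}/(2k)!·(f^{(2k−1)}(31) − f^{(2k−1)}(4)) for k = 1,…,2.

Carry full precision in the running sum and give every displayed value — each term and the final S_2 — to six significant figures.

S_2 ≈ 0.0395149

Integral: ∫_4^31 1/x^3 dx = 0.0307297.
Boundary: ½(f(4) + f(31)) = ½(0.0156250 + 3.35672e-05) = 0.00782928.
Integral + boundary = 0.0385590.
Correction k=1: B_{2}/2! · (f^{(1)}(31) − f^{(1)}(4)) = 1/12 · (-3.24844e-06 − (-0.0117188)) = 0.000976292.
After k=1: 0.0395353.
Correction k=2: B_{4}/4! · (f^{(3)}(31) − f^{(3)}(4)) = −1/720 · (-6.76054e-08 − (-0.0146484)) = -2.03450e-05.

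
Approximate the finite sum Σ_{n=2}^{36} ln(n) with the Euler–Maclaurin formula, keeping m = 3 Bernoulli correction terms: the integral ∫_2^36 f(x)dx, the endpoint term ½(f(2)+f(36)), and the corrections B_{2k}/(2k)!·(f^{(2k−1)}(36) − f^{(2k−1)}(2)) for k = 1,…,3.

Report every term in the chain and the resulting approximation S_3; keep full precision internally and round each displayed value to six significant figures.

∫_2^36 ln(x) dx evaluates to 93.6204.
½[f(2) + f(36)] = ½[0.693147 + 3.58352] = 2.13833.
Integral + boundary = 95.7587.
Correction k=1: B_{2}/2! · (f^{(1)}(36) − f^{(1)}(2)) = 1/12 · (0.0277778 − 0.500000) = -0.0393519.
Partial sum through k=1: 95.7194.
Correction k=2: B_{4}/4! · (f^{(3)}(36) − f^{(3)}(2)) = −1/720 · (4.28669e-05 − 0.250000) = 0.000347163.
Partial sum through k=2: 95.7197.
Correction k=3: B_{6}/6! · (f^{(5)}(36) − f^{(5)}(2)) = 1/30240 · (3.96916e-07 − 0.750000) = -2.48016e-05.

S_3 ≈ 95.7197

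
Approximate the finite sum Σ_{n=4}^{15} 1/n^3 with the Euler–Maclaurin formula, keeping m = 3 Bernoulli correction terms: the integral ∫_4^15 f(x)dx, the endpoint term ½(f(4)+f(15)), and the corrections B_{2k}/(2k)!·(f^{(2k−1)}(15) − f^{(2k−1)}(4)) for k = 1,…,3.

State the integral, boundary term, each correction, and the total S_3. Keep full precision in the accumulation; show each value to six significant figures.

Integral: ∫_4^15 1/x^3 dx = 0.0290278.
½[f(4) + f(15)] = ½[0.0156250 + 0.000296296] = 0.00796065.
So far: 0.0369884.
Order-1 term: 1/12 · (-5.92593e-05 − (-0.0117188)) = 0.000971624.
Running total after k=1: 0.0379601.
Order-2 term: −1/720 · (-5.26749e-06 − (-0.0146484)) = -2.03377e-05.
Running total after k=2: 0.0379397.
Order-3 term: 1/30240 · (-9.83265e-07 − (-0.0384521)) = 1.27153e-06.

S_3 ≈ 0.0379410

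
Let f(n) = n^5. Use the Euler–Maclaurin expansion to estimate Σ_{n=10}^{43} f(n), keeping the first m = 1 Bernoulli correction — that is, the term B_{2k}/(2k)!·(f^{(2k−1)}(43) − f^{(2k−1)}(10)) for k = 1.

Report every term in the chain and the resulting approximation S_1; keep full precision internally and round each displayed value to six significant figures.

∫_10^43 x^5 dx evaluates to 1.05339e+09.
Boundary: ½(f(10) + f(43)) = ½(100000 + 1.47008e+08) = 7.35542e+07.
Running total after boundary: 1.12695e+09.
Order-1 term: 1/12 · (1.70940e+07 − 50000.0) = 1.42033e+06.

S_1 ≈ 1.12837e+09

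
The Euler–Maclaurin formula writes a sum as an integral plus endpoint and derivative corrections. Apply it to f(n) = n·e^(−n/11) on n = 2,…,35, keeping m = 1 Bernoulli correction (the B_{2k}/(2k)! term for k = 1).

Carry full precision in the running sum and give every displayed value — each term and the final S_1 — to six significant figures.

Integral: ∫_2^35 x·e^(−x/11) dx = 98.2225.
½[f(2) + f(35)] = ½[1.66751 + 1.45285] = 1.56018.
Integral + boundary = 99.7827.
Correction k=1: B_{2}/2! · (f^{(1)}(35) − f^{(1)}(2)) = 1/12 · (-0.0905675 − 0.682161) = -0.0643941.

S_1 ≈ 99.7183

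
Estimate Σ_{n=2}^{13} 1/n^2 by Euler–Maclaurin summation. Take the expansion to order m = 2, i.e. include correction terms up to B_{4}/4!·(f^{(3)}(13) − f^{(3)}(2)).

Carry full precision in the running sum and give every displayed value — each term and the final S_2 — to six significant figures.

∫_2^13 1/x^2 dx evaluates to 0.423077.
½[f(2) + f(13)] = ½[0.250000 + 0.00591716] = 0.127959.
Running total after boundary: 0.551036.
Order-1 term: 1/12 · (-0.000910332 − (-0.250000)) = 0.0207575.
After k=1: 0.571793.
Order-2 term: −1/720 · (-6.46390e-05 − (-0.750000)) = -0.00104158.

S_2 ≈ 0.570751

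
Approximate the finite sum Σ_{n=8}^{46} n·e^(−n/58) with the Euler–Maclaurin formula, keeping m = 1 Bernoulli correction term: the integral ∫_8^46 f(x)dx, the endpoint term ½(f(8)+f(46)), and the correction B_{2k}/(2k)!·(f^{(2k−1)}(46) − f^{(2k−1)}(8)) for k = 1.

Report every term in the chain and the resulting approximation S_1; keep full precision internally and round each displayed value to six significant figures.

S_1 ≈ 619.523

The integral term ∫_8^46 x·e^(−x/58) dx = 605.687.
½[f(8) + f(46)] = ½[6.96927 + 20.8122] = 13.8907.
Integral + boundary = 619.577.
Correction k=1: B_{2}/2! · (f^{(1)}(46) − f^{(1)}(8)) = 1/12 · (0.0936080 − 0.750999) = -0.0547826.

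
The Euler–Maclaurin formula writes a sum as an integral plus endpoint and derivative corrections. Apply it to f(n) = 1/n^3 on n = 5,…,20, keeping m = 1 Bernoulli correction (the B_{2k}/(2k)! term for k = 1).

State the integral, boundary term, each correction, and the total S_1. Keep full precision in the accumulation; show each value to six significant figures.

The integral term ∫_5^20 1/x^3 dx = 0.0187500.
Boundary: ½(f(5) + f(20)) = ½(0.00800000 + 0.000125000) = 0.00406250.
So far: 0.0228125.
k=1: B_{2}/(2)! × [f^{(1)}(20) − f^{(1)}(5)] = 1/12 × (-1.87500e-05 − (-0.00480000)) = 0.000398437.

S_1 ≈ 0.0232109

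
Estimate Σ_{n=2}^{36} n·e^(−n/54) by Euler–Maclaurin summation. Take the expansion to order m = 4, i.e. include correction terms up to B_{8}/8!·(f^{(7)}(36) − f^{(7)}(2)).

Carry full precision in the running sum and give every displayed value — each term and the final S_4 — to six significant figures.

S_4 ≈ 428.984

Integral: ∫_2^36 x·e^(−x/54) dx = 418.842.
Endpoint term: (f(2) + f(36))/2 = (1.92728 + 18.4830)/2 = 10.2051.
Integral + boundary = 429.047.
k=1: B_{2}/(2)! × [f^{(1)}(36) − f^{(1)}(2)] = 1/12 × (0.171139 − 0.927950) = -0.0630676.
Partial sum through k=1: 428.984.
k=2: B_{4}/(4)! × [f^{(3)}(36) − f^{(3)}(2)] = −1/720 × (0.000410828 − 0.000979160) = 7.89351e-07.
Partial sum through k=2: 428.984.
k=3: B_{6}/(6)! × [f^{(5)}(36) − f^{(5)}(2)] = 1/30240 × (2.61648e-07 − 5.62446e-07) = -9.94703e-12.
Partial sum through k=3: 428.984.
k=4: B_{8}/(8)! × [f^{(7)}(36) − f^{(7)}(2)] = −1/1209600 × (1.31141e-10 − 2.70612e-10) = 1.15303e-16.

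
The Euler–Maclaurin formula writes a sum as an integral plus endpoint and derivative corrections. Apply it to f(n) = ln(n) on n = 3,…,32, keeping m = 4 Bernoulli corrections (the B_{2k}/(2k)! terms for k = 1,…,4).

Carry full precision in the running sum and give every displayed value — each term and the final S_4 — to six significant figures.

∫_3^32 ln(x) dx evaluates to 78.6077.
Endpoint term: (f(3) + f(32))/2 = (1.09861 + 3.46574)/2 = 2.28217.
So far: 80.8899.
k=1: B_{2}/(2)! × [f^{(1)}(32) − f^{(1)}(3)] = 1/12 × (0.0312500 − 0.333333) = -0.0251736.
After k=1: 80.8647.
k=2: B_{4}/(4)! × [f^{(3)}(32) − f^{(3)}(3)] = −1/720 × (6.10352e-05 − 0.0740741) = 0.000102796.
After k=2: 80.8648.
k=3: B_{6}/(6)! × [f^{(5)}(32) − f^{(5)}(3)] = 1/30240 × (7.15256e-07 − 0.0987654) = -3.26603e-06.
After k=3: 80.8648.
k=4: B_{8}/(8)! × [f^{(7)}(32) − f^{(7)}(3)] = −1/1209600 × (2.09548e-08 − 0.329218) = 2.72171e-07.

S_4 ≈ 80.8648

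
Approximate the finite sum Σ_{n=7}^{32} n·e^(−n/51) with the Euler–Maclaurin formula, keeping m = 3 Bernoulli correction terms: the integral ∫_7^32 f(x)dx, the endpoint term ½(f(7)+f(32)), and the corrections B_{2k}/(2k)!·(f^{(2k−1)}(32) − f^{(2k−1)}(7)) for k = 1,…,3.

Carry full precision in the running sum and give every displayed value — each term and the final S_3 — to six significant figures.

Integral: ∫_7^32 x·e^(−x/51) dx = 318.415.
Boundary: ½(f(7) + f(32)) = ½(6.10224 + 17.0864) = 11.5943.
So far: 330.010.
Order-1 term: 1/12 · (0.198923 − 0.752096) = -0.0460978.
After k=1: 329.964.
Order-2 term: −1/720 · (0.000487053 − 0.000959474) = 6.56140e-07.
After k=2: 329.964.
Order-3 term: 1/30240 · (3.45108e-07 − 6.26602e-07) = -9.30865e-12.

S_3 ≈ 329.964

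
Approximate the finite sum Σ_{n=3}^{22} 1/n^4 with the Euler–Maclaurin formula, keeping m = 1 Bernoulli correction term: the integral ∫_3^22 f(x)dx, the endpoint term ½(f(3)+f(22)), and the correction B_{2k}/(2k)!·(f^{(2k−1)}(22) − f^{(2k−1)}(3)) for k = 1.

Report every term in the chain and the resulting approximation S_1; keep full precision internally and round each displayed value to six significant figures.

S_1 ≈ 0.0198610

Integral: ∫_3^22 1/x^4 dx = 0.0123144.
Boundary: ½(f(3) + f(22)) = ½(0.0123457 + 4.26883e-06) = 0.00617497.
Integral + boundary = 0.0184893.
Correction k=1: B_{2}/2! · (f^{(1)}(22) − f^{(1)}(3)) = 1/12 · (-7.76152e-07 − (-0.0164609)) = 0.00137168.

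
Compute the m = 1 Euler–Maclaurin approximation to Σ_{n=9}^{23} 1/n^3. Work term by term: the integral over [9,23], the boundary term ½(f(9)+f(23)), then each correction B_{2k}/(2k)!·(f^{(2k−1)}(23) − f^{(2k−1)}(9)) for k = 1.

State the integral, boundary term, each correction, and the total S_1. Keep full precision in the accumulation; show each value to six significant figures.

S_1 ≈ 0.00599184

The integral term ∫_9^23 1/x^3 dx = 0.00522766.
½[f(9) + f(23)] = ½[0.00137174 + 8.21895e-05] = 0.000726966.
Integral + boundary = 0.00595463.
Correction k=1: B_{2}/2! · (f^{(1)}(23) − f^{(1)}(9)) = 1/12 · (-1.07204e-05 − (-0.000457247)) = 3.72106e-05.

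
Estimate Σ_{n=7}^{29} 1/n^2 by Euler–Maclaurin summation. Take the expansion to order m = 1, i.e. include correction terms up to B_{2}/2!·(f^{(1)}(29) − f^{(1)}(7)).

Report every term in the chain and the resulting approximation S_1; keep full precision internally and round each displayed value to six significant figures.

S_1 ≈ 0.119652

The integral term ∫_7^29 1/x^2 dx = 0.108374.
½[f(7) + f(29)] = ½[0.0204082 + 0.00118906] = 0.0107986.
Running total after boundary: 0.119173.
k=1: B_{2}/(2)! × [f^{(1)}(29) − f^{(1)}(7)] = 1/12 × (-8.20042e-05 − (-0.00583090)) = 0.000479075.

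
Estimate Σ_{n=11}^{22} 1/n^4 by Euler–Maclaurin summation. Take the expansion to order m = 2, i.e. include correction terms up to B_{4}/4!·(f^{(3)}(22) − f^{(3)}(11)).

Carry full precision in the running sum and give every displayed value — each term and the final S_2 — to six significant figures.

∫_11^22 1/x^4 dx evaluates to 0.000219133.
½[f(11) + f(22)] = ½[6.83013e-05 + 4.26883e-06] = 3.62851e-05.
Running total after boundary: 0.000255419.
k=1: B_{2}/(2)! × [f^{(1)}(22) − f^{(1)}(11)] = 1/12 × (-7.76152e-07 − (-2.48369e-05)) = 2.00506e-06.
After k=1: 0.000257424.
k=2: B_{4}/(4)! × [f^{(3)}(22) − f^{(3)}(11)] = −1/720 × (-4.81086e-08 − (-6.15790e-06)) = -8.48582e-09.

S_2 ≈ 0.000257415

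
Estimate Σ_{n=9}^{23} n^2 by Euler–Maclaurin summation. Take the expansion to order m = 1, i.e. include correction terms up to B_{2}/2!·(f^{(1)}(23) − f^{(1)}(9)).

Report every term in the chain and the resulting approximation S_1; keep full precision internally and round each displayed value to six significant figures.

∫_9^23 x^2 dx evaluates to 3812.67.
Boundary: ½(f(9) + f(23)) = ½(81.0000 + 529.000) = 305.000.
Running total after boundary: 4117.67.
Order-1 term: 1/12 · (46.0000 − 18.0000) = 2.33333.

S_1 ≈ 4120.00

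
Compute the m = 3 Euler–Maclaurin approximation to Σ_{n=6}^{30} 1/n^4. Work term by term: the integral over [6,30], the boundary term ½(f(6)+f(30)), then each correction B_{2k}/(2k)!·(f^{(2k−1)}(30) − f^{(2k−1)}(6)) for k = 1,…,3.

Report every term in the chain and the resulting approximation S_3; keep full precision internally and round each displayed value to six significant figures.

S_3 ≈ 0.00195956

Integral: ∫_6^30 1/x^4 dx = 0.00153086.
½[f(6) + f(30)] = ½[0.000771605 + 1.23457e-06] = 0.000386420.
Integral + boundary = 0.00191728.
Order-1 term: 1/12 · (-1.64609e-07 − (-0.000514403)) = 4.28532e-05.
Running total after k=1: 0.00196014.
Order-2 term: −1/720 · (-5.48697e-09 − (-0.000428669)) = -5.95367e-07.
Running total after k=2: 0.00195954.
Order-3 term: 1/30240 · (-3.41411e-10 − (-0.000666819)) = 2.20509e-08.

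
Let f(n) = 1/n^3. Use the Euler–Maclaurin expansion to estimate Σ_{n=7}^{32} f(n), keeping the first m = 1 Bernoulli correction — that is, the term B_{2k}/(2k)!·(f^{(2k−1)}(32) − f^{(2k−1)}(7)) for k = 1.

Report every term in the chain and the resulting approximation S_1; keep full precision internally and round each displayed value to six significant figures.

The integral term ∫_7^32 1/x^3 dx = 0.00971580.
Endpoint term: (f(7) + f(32))/2 = (0.00291545 + 3.05176e-05)/2 = 0.00147298.
Running total after boundary: 0.0111888.
Correction k=1: B_{2}/2! · (f^{(1)}(32) − f^{(1)}(7)) = 1/12 · (-2.86102e-06 − (-0.00124948)) = 0.000103885.

S_1 ≈ 0.0112927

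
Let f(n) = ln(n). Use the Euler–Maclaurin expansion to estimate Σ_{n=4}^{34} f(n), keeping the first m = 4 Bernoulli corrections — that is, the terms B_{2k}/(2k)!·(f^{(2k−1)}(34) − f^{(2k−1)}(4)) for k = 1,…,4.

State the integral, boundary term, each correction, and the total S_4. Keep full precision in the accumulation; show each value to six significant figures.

S_4 ≈ 86.7891

Integral: ∫_4^34 ln(x) dx = 84.3511.
Boundary: ½(f(4) + f(34)) = ½(1.38629 + 3.52636) = 2.45633.
Running total after boundary: 86.8074.
Correction k=1: B_{2}/2! · (f^{(1)}(34) − f^{(1)}(4)) = 1/12 · (0.0294118 − 0.250000) = -0.0183824.
After k=1: 86.7890.
Correction k=2: B_{4}/4! · (f^{(3)}(34) − f^{(3)}(4)) = −1/720 · (5.08854e-05 − 0.0312500) = 4.33321e-05.
After k=2: 86.7891.
Correction k=3: B_{6}/6! · (f^{(5)}(34) − f^{(5)}(4)) = 1/30240 · (5.28222e-07 − 0.0234375) = -7.75032e-07.
After k=3: 86.7891.
Correction k=4: B_{8}/8! · (f^{(7)}(34) − f^{(7)}(4)) = −1/1209600 · (1.37082e-08 − 0.0439453) = 3.63304e-08.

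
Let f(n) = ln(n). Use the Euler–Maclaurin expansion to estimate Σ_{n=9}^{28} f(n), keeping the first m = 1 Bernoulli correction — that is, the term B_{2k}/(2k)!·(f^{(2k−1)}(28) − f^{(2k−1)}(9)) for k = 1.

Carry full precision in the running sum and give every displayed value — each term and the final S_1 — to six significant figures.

S_1 ≈ 57.2851

Integral: ∫_9^28 ln(x) dx = 54.5267.
Endpoint term: (f(9) + f(28))/2 = (2.19722 + 3.33220)/2 = 2.76471.
So far: 57.2914.
Order-1 term: 1/12 · (0.0357143 − 0.111111) = -0.00628307.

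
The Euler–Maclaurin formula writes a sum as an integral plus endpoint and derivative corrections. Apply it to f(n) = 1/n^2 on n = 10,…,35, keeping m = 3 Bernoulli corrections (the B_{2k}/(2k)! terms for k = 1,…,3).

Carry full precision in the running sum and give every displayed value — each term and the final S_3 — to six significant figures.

∫_10^35 1/x^2 dx evaluates to 0.0714286.
½[f(10) + f(35)] = ½[0.0100000 + 0.000816327] = 0.00540816.
Integral + boundary = 0.0768367.
Correction k=1: B_{2}/2! · (f^{(1)}(35) − f^{(1)}(10)) = 1/12 · (-4.66472e-05 − (-0.00200000)) = 0.000162779.
Partial sum through k=1: 0.0769995.
Correction k=2: B_{4}/4! · (f^{(3)}(35) − f^{(3)}(10)) = −1/720 · (-4.56952e-07 − (-0.000240000)) = -3.32699e-07.
Partial sum through k=2: 0.0769992.
Correction k=3: B_{6}/6! · (f^{(5)}(35) − f^{(5)}(10)) = 1/30240 · (-1.11907e-08 − (-7.20000e-05)) = 2.38058e-09.

S_3 ≈ 0.0769992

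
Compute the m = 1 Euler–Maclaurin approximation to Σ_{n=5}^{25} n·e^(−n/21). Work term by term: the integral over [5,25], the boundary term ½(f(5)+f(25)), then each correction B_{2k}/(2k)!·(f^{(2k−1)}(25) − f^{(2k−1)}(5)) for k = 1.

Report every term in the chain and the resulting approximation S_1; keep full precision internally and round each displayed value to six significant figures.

S_1 ≈ 142.296

Integral: ∫_5^25 x·e^(−x/21) dx = 136.580.
Endpoint term: (f(5) + f(25))/2 = (3.94064 + 7.60191)/2 = 5.77127.
Running total after boundary: 142.351.
Order-1 term: 1/12 · (-0.0579193 − 0.600478) = -0.0548665.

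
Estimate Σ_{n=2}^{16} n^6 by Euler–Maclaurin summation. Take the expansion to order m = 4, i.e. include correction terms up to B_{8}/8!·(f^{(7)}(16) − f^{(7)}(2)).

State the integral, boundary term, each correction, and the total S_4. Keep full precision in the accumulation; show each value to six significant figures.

S_4 ≈ 4.72601e+07

Integral: ∫_2^16 x^6 dx = 3.83479e+07.
Endpoint term: (f(2) + f(16))/2 = (64.0000 + 1.67772e+07)/2 = 8.38864e+06.
So far: 4.67365e+07.
Correction k=1: B_{2}/2! · (f^{(1)}(16) − f^{(1)}(2)) = 1/12 · (6.29146e+06 − 192.000) = 524272.
Partial sum through k=1: 4.72608e+07.
Correction k=2: B_{4}/4! · (f^{(3)}(16) − f^{(3)}(2)) = −1/720 · (491520 − 960.000) = -681.333.
Partial sum through k=2: 4.72601e+07.
Correction k=3: B_{6}/6! · (f^{(5)}(16) − f^{(5)}(2)) = 1/30240 · (11520.0 − 1440.00) = 0.333333.
Partial sum through k=3: 4.72601e+07.
Correction k=4: B_{8}/8! · (f^{(7)}(16) − f^{(7)}(2)) = −1/1209600 · (0.00000 − 0.00000) = 0.00000.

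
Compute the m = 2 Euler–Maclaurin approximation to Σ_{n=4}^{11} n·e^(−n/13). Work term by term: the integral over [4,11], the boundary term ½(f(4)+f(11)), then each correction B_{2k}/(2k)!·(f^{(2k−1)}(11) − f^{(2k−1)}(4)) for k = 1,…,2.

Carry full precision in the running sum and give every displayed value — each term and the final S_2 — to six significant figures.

∫_4^11 x·e^(−x/13) dx evaluates to 28.5989.
Endpoint term: (f(4) + f(11))/2 = (2.94057 + 4.71968)/2 = 3.83012.
Integral + boundary = 32.4290.
k=1: B_{2}/(2)! × [f^{(1)}(11) − f^{(1)}(4)] = 1/12 × (0.0660095 − 0.508944) = -0.0369112.
Partial sum through k=1: 32.3921.
k=2: B_{4}/(4)! × [f^{(3)}(11) − f^{(3)}(4)] = −1/720 × (0.00546825 − 0.0117114) = 8.67105e-06.

S_2 ≈ 32.3921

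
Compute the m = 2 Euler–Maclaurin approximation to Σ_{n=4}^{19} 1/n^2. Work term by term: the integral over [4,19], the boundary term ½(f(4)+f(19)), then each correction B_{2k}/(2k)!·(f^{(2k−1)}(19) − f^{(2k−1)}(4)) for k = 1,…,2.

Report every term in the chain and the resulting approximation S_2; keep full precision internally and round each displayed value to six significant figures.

∫_4^19 1/x^2 dx evaluates to 0.197368.
Boundary: ½(f(4) + f(19)) = ½(0.0625000 + 0.00277008) = 0.0326350.
So far: 0.230003.
Order-1 term: 1/12 · (-0.000291588 − (-0.0312500)) = 0.00257987.
Partial sum through k=1: 0.232583.
Order-2 term: −1/720 · (-9.69267e-06 − (-0.0234375)) = -3.25386e-05.

S_2 ≈ 0.232551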